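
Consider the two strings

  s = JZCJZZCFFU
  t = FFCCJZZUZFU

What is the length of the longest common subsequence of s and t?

6

Match J (s #1, t #5), then Z (s #2, t #6), then Z (s #5, t #7), then Z (s #6, t #9), then F (s #9, t #10), then U (s #10, t #11) — 6 characters in the same relative order in both. The LCS DP gives dp[10][11] = 6, so this is optimal.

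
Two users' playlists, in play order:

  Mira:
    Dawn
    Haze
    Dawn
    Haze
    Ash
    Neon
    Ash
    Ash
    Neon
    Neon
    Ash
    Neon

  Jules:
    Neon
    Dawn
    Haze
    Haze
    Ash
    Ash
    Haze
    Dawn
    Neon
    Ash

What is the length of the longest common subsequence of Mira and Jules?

Pick Dawn [1,2]; then Haze [2,3]; then Haze [4,4]; then Ash [5,5]; then Ash [7,6]; then Neon [10,9]; then Ash [11,10]; all 7 songs appear in both, in order. The LCS DP gives dp[12][10] = 7, so this is optimal.

7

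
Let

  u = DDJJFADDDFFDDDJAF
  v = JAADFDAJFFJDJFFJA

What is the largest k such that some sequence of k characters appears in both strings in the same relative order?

Taking D at u[1]=v[4]; then D at u[2]=v[6]; then J at u[3]=v[8]; then J at u[4]=v[11]; then D at u[7]=v[12]; then F at u[10]=v[14]; then F at u[11]=v[15]; then J at u[15]=v[16]; then A at u[16]=v[17] gives a common subsequence of length 9. The LCS DP gives dp[17][17] = 9, so this is optimal.

9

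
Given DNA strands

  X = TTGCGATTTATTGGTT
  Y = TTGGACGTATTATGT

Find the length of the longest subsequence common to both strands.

Match T (X #1, Y #1) → T (X #2, Y #2) → G (X #3, Y #4) → C (X #4, Y #6) → G (X #5, Y #7) → A (X #6, Y #9) → T (X #8, Y #10) → T (X #9, Y #11) → A (X #10, Y #12) → T (X #12, Y #13) → G (X #14, Y #14) → T (X #16, Y #15) — 12 bases in the same relative order in both. Since dp[16][15] = 12, nothing longer is possible.

12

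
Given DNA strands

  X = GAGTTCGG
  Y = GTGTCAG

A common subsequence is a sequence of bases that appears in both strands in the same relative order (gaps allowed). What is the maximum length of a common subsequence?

Match G [1,1], then G [3,3], then T [5,4], then C [6,5], then G [8,7] — 5 bases in the same relative order in both. Since dp[8][7] = 5, nothing longer is possible.

5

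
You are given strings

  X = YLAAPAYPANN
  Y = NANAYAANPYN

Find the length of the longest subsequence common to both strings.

6

One common subsequence of length 6: Y [1,5], A [3,6], A [4,7], P [5,9], Y [7,10], N [11,11]. The LCS DP gives dp[11][11] = 6, so this is optimal.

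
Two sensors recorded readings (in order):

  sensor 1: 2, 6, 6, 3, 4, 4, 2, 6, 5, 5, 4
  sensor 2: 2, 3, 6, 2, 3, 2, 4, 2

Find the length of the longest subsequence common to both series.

Let dp[i][j] be the LCS length of the first i values of sensor 1 and the first j values of sensor 2. dp[i][j] = dp[i-1][j-1]+1 when the i-th and j-th values match, else max(dp[i-1][j], dp[i][j-1]).
    ·  2  3  6  2  3  2  4  2
 ·  0  0  0  0  0  0  0  0  0
 2  0  1  1  1  1  1  1  1  1
 6  0  1  1  2  2  2  2  2  2
 6  0  1  1  2  2  2  2  2  2
 3  0  1  2  2  2  3  3  3  3
 4  0  1  2  2  2  3  3  4  4
 4  0  1  2  2  2  3  3  4  4
 2  0  1  2  2  3  3  4  4  5
 6  0  1  2  3  3  3  4  4  5
 5  0  1  2  3  3  3  4  4  5
 5  0  1  2  3  3  3  4  4  5
 4  0  1  2  3  3  3  4  5  5
dp[11][8] = 5. One LCS (by backtracking along matches): 2, 6, 3, 4, 2.

5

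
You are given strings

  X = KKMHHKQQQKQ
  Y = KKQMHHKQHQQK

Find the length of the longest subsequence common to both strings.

10

One common subsequence of length 10: K at X[1]=Y[1], then K at X[2]=Y[2], then M at X[3]=Y[4], then H at X[4]=Y[5], then H at X[5]=Y[6], then K at X[6]=Y[7], then Q at X[7]=Y[8], then Q at X[8]=Y[10], then Q at X[9]=Y[11], then K at X[10]=Y[12]. Since dp[11][12] = 10, nothing longer is possible.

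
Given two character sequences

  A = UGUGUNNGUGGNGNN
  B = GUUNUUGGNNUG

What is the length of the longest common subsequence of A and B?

Pick G at A[2]=B[1] → U at A[3]=B[2] → U at A[5]=B[3] → N at A[6]=B[4] → U at A[9]=B[6] → G at A[10]=B[7] → G at A[11]=B[8] → N at A[12]=B[10] → G at A[13]=B[12]; all 9 characters appear in both, in order. Since dp[15][12] = 9, nothing longer is possible.

9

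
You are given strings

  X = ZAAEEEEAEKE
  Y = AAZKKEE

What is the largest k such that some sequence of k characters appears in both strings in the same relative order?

4

Let dp[i][j] be the LCS length of the first i characters of X and the first j characters of Y. dp[i][j] = dp[i-1][j-1]+1 when the i-th and j-th characters match, else max(dp[i-1][j], dp[i][j-1]).
    ·  A  A  Z  K  K  E  E
 ·  0  0  0  0  0  0  0  0
 Z  0  0  0  1  1  1  1  1
 A  0  1  1  1  1  1  1  1
 A  0  1  2  2  2  2  2  2
 E  0  1  2  2  2  2  3  3
 E  0  1  2  2  2  2  3  4
 E  0  1  2  2  2  2  3  4
 E  0  1  2  2  2  2  3  4
 A  0  1  2  2  2  2  3  4
 E  0  1  2  2  2  2  3  4
 K  0  1  2  2  3  3  3  4
 E  0  1  2  2  3  3  4  4
dp[11][7] = 4. One LCS (by backtracking along matches): AAEE.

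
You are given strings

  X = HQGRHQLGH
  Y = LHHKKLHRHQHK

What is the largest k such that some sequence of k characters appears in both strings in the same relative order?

Pick H [1,7], R [4,8], H [5,9], Q [6,10], H [9,11]; all 5 characters appear in both, in order, and the DP table's final entry dp[9][12] is also 5, so no common subsequence is longer.

5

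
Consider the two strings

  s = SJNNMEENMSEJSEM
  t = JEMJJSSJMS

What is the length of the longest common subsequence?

One common subsequence of length 6: J [2,1] → E [7,2] → M [9,3] → S [10,7] → J [12,8] → S [13,10]. The LCS DP gives dp[15][10] = 6, so this is optimal.

6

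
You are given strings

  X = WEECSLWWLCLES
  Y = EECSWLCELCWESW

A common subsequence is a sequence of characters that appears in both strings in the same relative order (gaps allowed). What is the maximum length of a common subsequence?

Taking E at X[2]=Y[1]; then E at X[3]=Y[2]; then C at X[4]=Y[3]; then S at X[5]=Y[4]; then W at X[8]=Y[5]; then L at X[9]=Y[6]; then C at X[10]=Y[7]; then L at X[11]=Y[9]; then E at X[12]=Y[12]; then S at X[13]=Y[13] gives a common subsequence of length 10. Since dp[13][14] = 10, nothing longer is possible.

10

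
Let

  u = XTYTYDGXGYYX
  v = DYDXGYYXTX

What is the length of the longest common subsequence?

Let dp[i][j] be the LCS length of the first i characters of u and the first j characters of v. dp[i][j] = dp[i-1][j-1]+1 when the i-th and j-th characters match, else max(dp[i-1][j], dp[i][j-1]).
    ·  D  Y  D  X  G  Y  Y  X  T  X
 ·  0  0  0  0  0  0  0  0  0  0  0
 X  0  0  0  0  1  1  1  1  1  1  1
 T  0  0  0  0  1  1  1  1  1  2  2
 Y  0  0  1  1  1  1  2  2  2  2  2
 T  0  0  1  1  1  1  2  2  2  3  3
 Y  0  0  1  1  1  1  2  3  3  3  3
 D  0  1  1  2  2  2  2  3  3  3  3
 G  0  1  1  2  2  3  3  3  3  3  3
 X  0  1  1  2  3  3  3  3  4  4  4
 G  0  1  1  2  3  4  4  4  4  4  4
 Y  0  1  2  2  3  4  5  5  5  5  5
 Y  0  1  2  2  3  4  5  6  6  6  6
 X  0  1  2  2  3  4  5  6  7  7  7
dp[12][10] = 7. One LCS (by backtracking along matches): YDXGYYX.

7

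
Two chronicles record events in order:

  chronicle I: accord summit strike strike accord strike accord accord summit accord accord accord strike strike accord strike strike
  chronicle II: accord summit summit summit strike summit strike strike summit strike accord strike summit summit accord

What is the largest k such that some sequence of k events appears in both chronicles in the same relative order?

9

Match accord at chronicle I[1]=chronicle II[1], summit at chronicle I[2]=chronicle II[4], strike at chronicle I[3]=chronicle II[5], strike at chronicle I[4]=chronicle II[7], strike at chronicle I[6]=chronicle II[8], summit at chronicle I[9]=chronicle II[9], accord at chronicle I[12]=chronicle II[11], strike at chronicle I[13]=chronicle II[12], accord at chronicle I[15]=chronicle II[15] — 9 events in the same relative order in both. dp[17][15] = 9 confirms this is the maximum.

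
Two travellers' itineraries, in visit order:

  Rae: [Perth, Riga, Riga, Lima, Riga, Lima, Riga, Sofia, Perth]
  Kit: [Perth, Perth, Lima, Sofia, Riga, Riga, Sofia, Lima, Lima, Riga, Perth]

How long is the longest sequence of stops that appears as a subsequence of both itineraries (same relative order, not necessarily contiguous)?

7

Pick Perth at Rae[1]=Kit[2]; then Riga at Rae[2]=Kit[5]; then Riga at Rae[3]=Kit[6]; then Lima at Rae[4]=Kit[8]; then Lima at Rae[6]=Kit[9]; then Riga at Rae[7]=Kit[10]; then Perth at Rae[9]=Kit[11]; all 7 stops appear in both, in order. Since dp[9][11] = 7, nothing longer is possible.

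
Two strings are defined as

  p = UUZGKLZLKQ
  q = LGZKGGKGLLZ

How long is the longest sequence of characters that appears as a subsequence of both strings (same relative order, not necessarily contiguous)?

5

One common subsequence of length 5: Z (p #3, q #3), G (p #4, q #6), K (p #5, q #7), L (p #6, q #10), Z (p #7, q #11). dp[10][11] = 5 confirms this is the maximum.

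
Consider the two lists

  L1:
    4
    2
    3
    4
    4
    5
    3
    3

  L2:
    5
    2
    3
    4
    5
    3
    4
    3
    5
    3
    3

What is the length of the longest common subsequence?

7

Pick 2 (L1 #2, L2 #2); then 3 (L1 #3, L2 #3); then 4 (L1 #4, L2 #4); then 4 (L1 #5, L2 #7); then 5 (L1 #6, L2 #9); then 3 (L1 #7, L2 #10); then 3 (L1 #8, L2 #11); all 7 values appear in both, in order. dp[8][11] = 7 confirms this is the maximum.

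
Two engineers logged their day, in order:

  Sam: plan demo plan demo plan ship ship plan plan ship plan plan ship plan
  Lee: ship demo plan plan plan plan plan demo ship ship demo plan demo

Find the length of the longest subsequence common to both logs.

8

One common subsequence of length 8: plan (Sam #1, Lee #3), then plan (Sam #3, Lee #4), then plan (Sam #5, Lee #5), then plan (Sam #8, Lee #6), then plan (Sam #9, Lee #7), then ship (Sam #10, Lee #9), then ship (Sam #13, Lee #10), then plan (Sam #14, Lee #12). dp[14][13] = 8 confirms this is the maximum.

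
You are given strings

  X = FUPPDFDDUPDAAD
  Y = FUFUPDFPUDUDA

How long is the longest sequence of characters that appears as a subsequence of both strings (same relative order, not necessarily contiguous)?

Pick F at X[1]=Y[3] → U at X[2]=Y[4] → P at X[4]=Y[5] → D at X[5]=Y[6] → F at X[6]=Y[7] → D at X[8]=Y[10] → U at X[9]=Y[11] → D at X[11]=Y[12] → A at X[13]=Y[13]; all 9 characters appear in both, in order, and the DP table's final entry dp[14][13] is also 9, so no common subsequence is longer.

9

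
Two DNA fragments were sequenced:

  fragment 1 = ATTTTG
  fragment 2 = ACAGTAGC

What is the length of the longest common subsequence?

Pick A (fragment 1 #1, fragment 2 #3), then T (fragment 1 #2, fragment 2 #5), then G (fragment 1 #6, fragment 2 #7); all 3 bases appear in both, in order. Since dp[6][8] = 3, nothing longer is possible.

3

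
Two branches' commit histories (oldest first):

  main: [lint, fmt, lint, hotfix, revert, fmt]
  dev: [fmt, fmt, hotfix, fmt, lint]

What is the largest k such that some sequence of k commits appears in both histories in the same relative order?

Taking fmt at main[2]=dev[2], then hotfix at main[4]=dev[3], then fmt at main[6]=dev[4] gives a common subsequence of length 3. dp[6][5] = 3 confirms this is the maximum.

3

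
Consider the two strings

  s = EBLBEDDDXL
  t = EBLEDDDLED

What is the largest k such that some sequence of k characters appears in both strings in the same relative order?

8

One common subsequence of length 8: E (s #1, t #1), then B (s #2, t #2), then L (s #3, t #3), then E (s #5, t #4), then D (s #6, t #5), then D (s #7, t #6), then D (s #8, t #7), then L (s #10, t #8), and the DP table's final entry dp[10][10] is also 8, so no common subsequence is longer.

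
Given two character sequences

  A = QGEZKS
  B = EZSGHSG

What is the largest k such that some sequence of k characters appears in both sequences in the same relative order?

Let dp[i][j] be the LCS length of the first i characters of A and the first j characters of B. dp[i][j] = dp[i-1][j-1]+1 when the i-th and j-th characters match, else max(dp[i-1][j], dp[i][j-1]).
    ·  E  Z  S  G  H  S  G
 ·  0  0  0  0  0  0  0  0
 Q  0  0  0  0  0  0  0  0
 G  0  0  0  0  1  1  1  1
 E  0  1  1  1  1  1  1  1
 Z  0  1  2  2  2  2  2  2
 K  0  1  2  2  2  2  2  2
 S  0  1  2  3  3  3  3  3
dp[6][7] = 3. One LCS (by backtracking along matches): EZS.

3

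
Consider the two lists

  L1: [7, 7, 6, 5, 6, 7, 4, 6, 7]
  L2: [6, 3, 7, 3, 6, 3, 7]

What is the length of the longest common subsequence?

4

Let dp[i][j] be the LCS length of the first i values of L1 and the first j values of L2. dp[i][j] = dp[i-1][j-1]+1 when the i-th and j-th values match, else max(dp[i-1][j], dp[i][j-1]).
    ·  6  3  7  3  6  3  7
 ·  0  0  0  0  0  0  0  0
 7  0  0  0  1  1  1  1  1
 7  0  0  0  1  1  1  1  2
 6  0  1  1  1  1  2  2  2
 5  0  1  1  1  1  2  2  2
 6  0  1  1  1  1  2  2  2
 7  0  1  1  2  2  2  2  3
 4  0  1  1  2  2  2  2  3
 6  0  1  1  2  2  3  3  3
 7  0  1  1  2  2  3  3  4
dp[9][7] = 4. One LCS (by backtracking along matches): 6, 7, 6, 7.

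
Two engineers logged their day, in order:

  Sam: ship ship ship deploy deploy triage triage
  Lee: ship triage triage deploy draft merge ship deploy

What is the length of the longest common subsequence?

One common subsequence of length 3: ship (Sam #1, Lee #1) → ship (Sam #3, Lee #7) → deploy (Sam #5, Lee #8). Since dp[7][8] = 3, nothing longer is possible.

3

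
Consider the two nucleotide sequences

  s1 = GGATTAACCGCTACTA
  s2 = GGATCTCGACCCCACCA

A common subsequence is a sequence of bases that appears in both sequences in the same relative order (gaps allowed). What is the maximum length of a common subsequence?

Pick G (s1 #1, s2 #1), G (s1 #2, s2 #2), A (s1 #3, s2 #3), T (s1 #4, s2 #4), T (s1 #5, s2 #6), A (s1 #6, s2 #9), C (s1 #8, s2 #11), C (s1 #9, s2 #12), C (s1 #11, s2 #13), A (s1 #13, s2 #14), C (s1 #14, s2 #16), A (s1 #16, s2 #17); all 12 bases appear in both, in order. dp[16][17] = 12 confirms this is the maximum.

12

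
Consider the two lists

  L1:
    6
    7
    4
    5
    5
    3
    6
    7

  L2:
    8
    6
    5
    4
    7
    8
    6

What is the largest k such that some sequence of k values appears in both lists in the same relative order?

3

Let dp[i][j] be the LCS length of the first i values of L1 and the first j values of L2. dp[i][j] = dp[i-1][j-1]+1 when the i-th and j-th values match, else max(dp[i-1][j], dp[i][j-1]).
    ·  8  6  5  4  7  8  6
 ·  0  0  0  0  0  0  0  0
 6  0  0  1  1  1  1  1  1
 7  0  0  1  1  1  2  2  2
 4  0  0  1  1  2  2  2  2
 5  0  0  1  2  2  2  2  2
 5  0  0  1  2  2  2  2  2
 3  0  0  1  2  2  2  2  2
 6  0  0  1  2  2  2  2  3
 7  0  0  1  2  2  3  3  3
dp[8][7] = 3. One LCS (by backtracking along matches): 6, 7, 6.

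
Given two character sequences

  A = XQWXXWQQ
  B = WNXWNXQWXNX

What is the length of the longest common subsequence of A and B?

Pick X (A #1, B #6), Q (A #2, B #7), W (A #3, B #8), X (A #4, B #9), X (A #5, B #11); all 5 characters appear in both, in order. The LCS DP gives dp[8][11] = 5, so this is optimal.

5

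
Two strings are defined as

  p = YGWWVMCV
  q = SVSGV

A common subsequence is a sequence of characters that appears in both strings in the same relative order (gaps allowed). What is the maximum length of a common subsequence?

Let dp[i][j] be the LCS length of the first i characters of p and the first j characters of q. dp[i][j] = dp[i-1][j-1]+1 when the i-th and j-th characters match, else max(dp[i-1][j], dp[i][j-1]).
    ·  S  V  S  G  V
 ·  0  0  0  0  0  0
 Y  0  0  0  0  0  0
 G  0  0  0  0  1  1
 W  0  0  0  0  1  1
 W  0  0  0  0  1  1
 V  0  0  1  1  1  2
 M  0  0  1  1  1  2
 C  0  0  1  1  1  2
 V  0  0  1  1  1  2
dp[8][5] = 2. One LCS (by backtracking along matches): GV.

2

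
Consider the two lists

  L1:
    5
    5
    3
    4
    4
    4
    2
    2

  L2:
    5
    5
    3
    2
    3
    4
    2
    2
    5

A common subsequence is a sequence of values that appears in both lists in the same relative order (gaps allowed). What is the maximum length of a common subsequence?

Let dp[i][j] be the LCS length of the first i values of L1 and the first j values of L2. dp[i][j] = dp[i-1][j-1]+1 when the i-th and j-th values match, else max(dp[i-1][j], dp[i][j-1]).
    ·  5  5  3  2  3  4  2  2  5
 ·  0  0  0  0  0  0  0  0  0  0
 5  0  1  1  1  1  1  1  1  1  1
 5  0  1  2  2  2  2  2  2  2  2
 3  0  1  2  3  3  3  3  3  3  3
 4  0  1  2  3  3  3  4  4  4  4
 4  0  1  2  3  3  3  4  4  4  4
 4  0  1  2  3  3  3  4  4  4  4
 2  0  1  2  3  4  4  4  5  5  5
 2  0  1  2  3  4  4  4  5  6  6
dp[8][9] = 6. One LCS (by backtracking along matches): 5, 5, 3, 4, 2, 2.

6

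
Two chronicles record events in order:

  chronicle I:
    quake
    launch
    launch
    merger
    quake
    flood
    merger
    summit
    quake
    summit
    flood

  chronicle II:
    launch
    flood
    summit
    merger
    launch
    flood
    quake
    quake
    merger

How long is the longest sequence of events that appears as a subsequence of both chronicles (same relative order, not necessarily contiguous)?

Taking launch (chronicle I #2, chronicle II #1), then launch (chronicle I #3, chronicle II #5), then quake (chronicle I #5, chronicle II #8), then merger (chronicle I #7, chronicle II #9) gives a common subsequence of length 4. dp[11][9] = 4 confirms this is the maximum.

4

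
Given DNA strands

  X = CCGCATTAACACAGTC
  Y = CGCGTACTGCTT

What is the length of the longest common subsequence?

8

One common subsequence of length 8: C [1,1]; then C [2,3]; then G [3,4]; then T [7,5]; then A [9,6]; then C [10,7]; then C [12,10]; then T [15,12]. Since dp[16][12] = 8, nothing longer is possible.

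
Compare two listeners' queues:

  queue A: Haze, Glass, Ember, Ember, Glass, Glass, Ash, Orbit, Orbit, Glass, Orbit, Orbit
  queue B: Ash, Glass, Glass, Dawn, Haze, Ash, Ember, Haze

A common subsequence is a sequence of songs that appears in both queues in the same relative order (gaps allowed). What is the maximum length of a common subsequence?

Taking Glass [2,2], Glass [5,3], Ash [7,6] gives a common subsequence of length 3, and the DP table's final entry dp[12][8] is also 3, so no common subsequence is longer.

3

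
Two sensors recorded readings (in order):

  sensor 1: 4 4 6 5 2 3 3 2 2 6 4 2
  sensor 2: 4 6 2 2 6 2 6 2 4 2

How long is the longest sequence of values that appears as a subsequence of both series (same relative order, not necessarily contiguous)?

Match 4 (sensor 1 #2, sensor 2 #1), then 6 (sensor 1 #3, sensor 2 #2), then 2 (sensor 1 #5, sensor 2 #3), then 2 (sensor 1 #8, sensor 2 #4), then 2 (sensor 1 #9, sensor 2 #6), then 6 (sensor 1 #10, sensor 2 #7), then 4 (sensor 1 #11, sensor 2 #9), then 2 (sensor 1 #12, sensor 2 #10) — 8 values in the same relative order in both. Since dp[12][10] = 8, nothing longer is possible.

8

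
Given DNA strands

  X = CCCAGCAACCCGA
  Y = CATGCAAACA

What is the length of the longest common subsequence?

8

One common subsequence of length 8: C [3,1] → A [4,2] → G [5,4] → C [6,5] → A [7,7] → A [8,8] → C [11,9] → A [13,10]. Since dp[13][10] = 8, nothing longer is possible.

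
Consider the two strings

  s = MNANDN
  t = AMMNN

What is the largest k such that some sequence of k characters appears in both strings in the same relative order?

3

Let dp[i][j] be the LCS length of the first i characters of s and the first j characters of t. dp[i][j] = dp[i-1][j-1]+1 when the i-th and j-th characters match, else max(dp[i-1][j], dp[i][j-1]).
    ·  A  M  M  N  N
 ·  0  0  0  0  0  0
 M  0  0  1  1  1  1
 N  0  0  1  1  2  2
 A  0  1  1  1  2  2
 N  0  1  1  1  2  3
 D  0  1  1  1  2  3
 N  0  1  1  1  2  3
dp[6][5] = 3. One LCS (by backtracking along matches): MNN.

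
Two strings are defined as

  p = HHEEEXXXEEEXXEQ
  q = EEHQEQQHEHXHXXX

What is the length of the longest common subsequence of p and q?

Match H [1,3], H [2,8], E [3,9], X [6,11], X [8,13], X [12,14], X [13,15] — 7 characters in the same relative order in both. The LCS DP gives dp[15][15] = 7, so this is optimal.

7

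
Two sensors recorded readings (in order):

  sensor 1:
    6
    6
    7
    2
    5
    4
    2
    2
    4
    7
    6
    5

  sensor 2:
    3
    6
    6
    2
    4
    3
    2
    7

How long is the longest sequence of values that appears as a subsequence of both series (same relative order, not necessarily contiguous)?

One common subsequence of length 6: 6 (sensor 1 #1, sensor 2 #2), then 6 (sensor 1 #2, sensor 2 #3), then 2 (sensor 1 #4, sensor 2 #4), then 4 (sensor 1 #6, sensor 2 #5), then 2 (sensor 1 #8, sensor 2 #7), then 7 (sensor 1 #10, sensor 2 #8). Since dp[12][8] = 6, nothing longer is possible.

6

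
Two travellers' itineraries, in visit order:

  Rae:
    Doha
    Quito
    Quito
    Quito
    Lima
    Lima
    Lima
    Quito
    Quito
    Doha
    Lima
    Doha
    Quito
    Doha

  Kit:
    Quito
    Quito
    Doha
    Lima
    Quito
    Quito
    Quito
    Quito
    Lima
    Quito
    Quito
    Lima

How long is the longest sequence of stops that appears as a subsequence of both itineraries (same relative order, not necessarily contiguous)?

Match Doha (Rae #1, Kit #3); then Quito (Rae #2, Kit #6); then Quito (Rae #3, Kit #7); then Quito (Rae #4, Kit #8); then Lima (Rae #7, Kit #9); then Quito (Rae #8, Kit #10); then Quito (Rae #9, Kit #11); then Lima (Rae #11, Kit #12) — 8 stops in the same relative order in both. The LCS DP gives dp[14][12] = 8, so this is optimal.

8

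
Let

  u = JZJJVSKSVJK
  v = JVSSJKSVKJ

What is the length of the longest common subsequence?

Match J at u[4]=v[1] → V at u[5]=v[2] → S at u[6]=v[4] → K at u[7]=v[6] → S at u[8]=v[7] → V at u[9]=v[8] → J at u[10]=v[10] — 7 characters in the same relative order in both. dp[11][10] = 7 confirms this is the maximum.

7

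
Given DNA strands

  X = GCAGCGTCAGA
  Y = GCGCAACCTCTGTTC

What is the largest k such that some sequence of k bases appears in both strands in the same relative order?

7

Pick G [1,3], then C [2,4], then A [3,6], then C [5,10], then G [6,12], then T [7,14], then C [8,15]; all 7 bases appear in both, in order. dp[11][15] = 7 confirms this is the maximum.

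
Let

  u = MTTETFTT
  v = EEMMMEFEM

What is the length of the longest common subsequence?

3

Let dp[i][j] be the LCS length of the first i characters of u and the first j characters of v. dp[i][j] = dp[i-1][j-1]+1 when the i-th and j-th characters match, else max(dp[i-1][j], dp[i][j-1]).
    ·  E  E  M  M  M  E  F  E  M
 ·  0  0  0  0  0  0  0  0  0  0
 M  0  0  0  1  1  1  1  1  1  1
 T  0  0  0  1  1  1  1  1  1  1
 T  0  0  0  1  1  1  1  1  1  1
 E  0  1  1  1  1  1  2  2  2  2
 T  0  1  1  1  1  1  2  2  2  2
 F  0  1  1  1  1  1  2  3  3  3
 T  0  1  1  1  1  1  2  3  3  3
 T  0  1  1  1  1  1  2  3  3  3
dp[8][9] = 3. One LCS (by backtracking along matches): MEF.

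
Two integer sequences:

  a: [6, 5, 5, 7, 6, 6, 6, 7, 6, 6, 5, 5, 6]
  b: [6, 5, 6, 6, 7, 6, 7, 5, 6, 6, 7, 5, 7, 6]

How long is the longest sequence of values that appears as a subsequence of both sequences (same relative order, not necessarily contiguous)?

10

Match 6 at a[1]=b[1]; then 5 at a[3]=b[2]; then 6 at a[5]=b[3]; then 6 at a[6]=b[4]; then 6 at a[7]=b[6]; then 7 at a[8]=b[7]; then 6 at a[9]=b[9]; then 6 at a[10]=b[10]; then 5 at a[11]=b[12]; then 6 at a[13]=b[14] — 10 values in the same relative order in both, and the DP table's final entry dp[13][14] is also 10, so no common subsequence is longer.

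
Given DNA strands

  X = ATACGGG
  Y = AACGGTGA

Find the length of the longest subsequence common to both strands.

6

Pick A (X #1, Y #1) → A (X #3, Y #2) → C (X #4, Y #3) → G (X #5, Y #4) → G (X #6, Y #5) → G (X #7, Y #7); all 6 bases appear in both, in order. Since dp[7][8] = 6, nothing longer is possible.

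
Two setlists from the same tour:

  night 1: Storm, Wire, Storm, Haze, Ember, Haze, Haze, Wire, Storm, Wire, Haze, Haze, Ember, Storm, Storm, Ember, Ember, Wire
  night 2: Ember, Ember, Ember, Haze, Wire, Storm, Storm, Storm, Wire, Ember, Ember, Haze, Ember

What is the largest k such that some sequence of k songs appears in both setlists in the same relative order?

Match Ember (night 1 #5, night 2 #3), Haze (night 1 #7, night 2 #4), Wire (night 1 #8, night 2 #5), Storm (night 1 #9, night 2 #8), Wire (night 1 #10, night 2 #9), Ember (night 1 #13, night 2 #10), Ember (night 1 #16, night 2 #11), Ember (night 1 #17, night 2 #13) — 8 songs in the same relative order in both, and the DP table's final entry dp[18][13] is also 8, so no common subsequence is longer.

8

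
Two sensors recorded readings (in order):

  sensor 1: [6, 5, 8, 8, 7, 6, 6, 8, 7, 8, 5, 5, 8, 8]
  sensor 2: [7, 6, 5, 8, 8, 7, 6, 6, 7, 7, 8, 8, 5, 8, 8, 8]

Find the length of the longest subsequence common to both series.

Taking 6 at sensor 1[1]=sensor 2[2], 5 at sensor 1[2]=sensor 2[3], 8 at sensor 1[3]=sensor 2[4], 8 at sensor 1[4]=sensor 2[5], 7 at sensor 1[5]=sensor 2[6], 6 at sensor 1[6]=sensor 2[7], 6 at sensor 1[7]=sensor 2[8], 8 at sensor 1[8]=sensor 2[11], 8 at sensor 1[10]=sensor 2[12], 5 at sensor 1[11]=sensor 2[13], 8 at sensor 1[13]=sensor 2[15], 8 at sensor 1[14]=sensor 2[16] gives a common subsequence of length 12. dp[14][16] = 12 confirms this is the maximum.

12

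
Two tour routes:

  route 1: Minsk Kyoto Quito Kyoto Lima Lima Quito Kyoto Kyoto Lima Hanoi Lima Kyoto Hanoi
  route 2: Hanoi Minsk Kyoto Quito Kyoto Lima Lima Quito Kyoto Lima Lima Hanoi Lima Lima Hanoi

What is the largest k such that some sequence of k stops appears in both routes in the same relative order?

12

Match Minsk at route 1[1]=route 2[2] → Kyoto at route 1[2]=route 2[3] → Quito at route 1[3]=route 2[4] → Kyoto at route 1[4]=route 2[5] → Lima at route 1[5]=route 2[6] → Lima at route 1[6]=route 2[7] → Quito at route 1[7]=route 2[8] → Kyoto at route 1[8]=route 2[9] → Lima at route 1[10]=route 2[11] → Hanoi at route 1[11]=route 2[12] → Lima at route 1[12]=route 2[14] → Hanoi at route 1[14]=route 2[15] — 12 stops in the same relative order in both. Since dp[14][15] = 12, nothing longer is possible.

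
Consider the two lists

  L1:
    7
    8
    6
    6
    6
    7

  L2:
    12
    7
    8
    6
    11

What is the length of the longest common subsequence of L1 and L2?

3

One common subsequence of length 3: 7 at L1[1]=L2[2]; then 8 at L1[2]=L2[3]; then 6 at L1[3]=L2[4]. dp[6][5] = 3 confirms this is the maximum.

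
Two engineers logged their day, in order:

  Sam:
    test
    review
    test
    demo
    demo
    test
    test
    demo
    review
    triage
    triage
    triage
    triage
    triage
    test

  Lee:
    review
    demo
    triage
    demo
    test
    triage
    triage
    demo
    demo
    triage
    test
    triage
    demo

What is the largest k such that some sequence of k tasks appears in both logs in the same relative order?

8

Pick review [2,1]; then demo [4,2]; then demo [5,4]; then test [7,5]; then triage [10,6]; then triage [11,7]; then triage [12,10]; then triage [13,12]; all 8 tasks appear in both, in order. dp[15][13] = 8 confirms this is the maximum.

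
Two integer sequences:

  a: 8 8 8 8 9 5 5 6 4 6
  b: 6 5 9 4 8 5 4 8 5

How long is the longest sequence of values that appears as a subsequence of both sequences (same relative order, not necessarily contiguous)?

Let dp[i][j] be the LCS length of the first i values of a and the first j values of b. dp[i][j] = dp[i-1][j-1]+1 when the i-th and j-th values match, else max(dp[i-1][j], dp[i][j-1]).
    ·  6  5  9  4  8  5  4  8  5
 ·  0  0  0  0  0  0  0  0  0  0
 8  0  0  0  0  0  1  1  1  1  1
 8  0  0  0  0  0  1  1  1  2  2
 8  0  0  0  0  0  1  1  1  2  2
 8  0  0  0  0  0  1  1  1  2  2
 9  0  0  0  1  1  1  1  1  2  2
 5  0  0  1  1  1  1  2  2  2  3
 5  0  0  1  1  1  1  2  2  2  3
 6  0  1  1  1  1  1  2  2  2  3
 4  0  1  1  1  2  2  2  3  3  3
 6  0  1  1  1  2  2  2  3  3  3
dp[10][9] = 3. One LCS (by backtracking along matches): 8, 8, 5.

3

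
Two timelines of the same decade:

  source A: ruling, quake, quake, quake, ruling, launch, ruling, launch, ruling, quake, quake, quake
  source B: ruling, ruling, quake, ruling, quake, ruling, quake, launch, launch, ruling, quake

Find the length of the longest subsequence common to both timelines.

Match ruling (source A #1, source B #2), then quake (source A #2, source B #3), then quake (source A #3, source B #5), then quake (source A #4, source B #7), then launch (source A #6, source B #8), then launch (source A #8, source B #9), then ruling (source A #9, source B #10), then quake (source A #12, source B #11) — 8 events in the same relative order in both. Since dp[12][11] = 8, nothing longer is possible.

8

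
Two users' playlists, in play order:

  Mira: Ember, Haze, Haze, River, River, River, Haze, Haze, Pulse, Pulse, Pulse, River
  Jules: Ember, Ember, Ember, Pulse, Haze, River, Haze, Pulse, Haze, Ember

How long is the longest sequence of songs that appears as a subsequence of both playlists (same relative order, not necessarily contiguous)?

5

One common subsequence of length 5: Ember (Mira #1, Jules #3) → Haze (Mira #3, Jules #5) → River (Mira #6, Jules #6) → Haze (Mira #7, Jules #7) → Haze (Mira #8, Jules #9). dp[12][10] = 5 confirms this is the maximum.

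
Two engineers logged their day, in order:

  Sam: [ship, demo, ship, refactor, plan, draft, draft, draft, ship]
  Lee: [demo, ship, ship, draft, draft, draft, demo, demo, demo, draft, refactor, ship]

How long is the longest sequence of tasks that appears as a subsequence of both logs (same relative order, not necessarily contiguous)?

Match ship at Sam[1]=Lee[2] → ship at Sam[3]=Lee[3] → draft at Sam[6]=Lee[5] → draft at Sam[7]=Lee[6] → draft at Sam[8]=Lee[10] → ship at Sam[9]=Lee[12] — 6 tasks in the same relative order in both, and the DP table's final entry dp[9][12] is also 6, so no common subsequence is longer.

6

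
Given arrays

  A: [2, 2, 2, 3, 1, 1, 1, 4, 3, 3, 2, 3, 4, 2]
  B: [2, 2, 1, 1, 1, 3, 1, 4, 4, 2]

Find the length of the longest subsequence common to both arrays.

8

Taking 2 [1,1], 2 [2,2], 1 [5,4], 1 [6,5], 1 [7,7], 4 [8,8], 4 [13,9], 2 [14,10] gives a common subsequence of length 8. The LCS DP gives dp[14][10] = 8, so this is optimal.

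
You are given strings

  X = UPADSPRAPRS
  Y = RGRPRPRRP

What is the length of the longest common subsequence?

Let dp[i][j] be the LCS length of the first i characters of X and the first j characters of Y. dp[i][j] = dp[i-1][j-1]+1 when the i-th and j-th characters match, else max(dp[i-1][j], dp[i][j-1]).
    ·  R  G  R  P  R  P  R  R  P
 ·  0  0  0  0  0  0  0  0  0  0
 U  0  0  0  0  0  0  0  0  0  0
 P  0  0  0  0  1  1  1  1  1  1
 A  0  0  0  0  1  1  1  1  1  1
 D  0  0  0  0  1  1  1  1  1  1
 S  0  0  0  0  1  1  1  1  1  1
 P  0  0  0  0  1  1  2  2  2  2
 R  0  1  1  1  1  2  2  3  3  3
 A  0  1  1  1  1  2  2  3  3  3
 P  0  1  1  1  2  2  3  3  3  4
 R  0  1  1  2  2  3  3  4  4  4
 S  0  1  1  2  2  3  3  4  4  4
dp[11][9] = 4. One LCS (by backtracking along matches): PPRP.

4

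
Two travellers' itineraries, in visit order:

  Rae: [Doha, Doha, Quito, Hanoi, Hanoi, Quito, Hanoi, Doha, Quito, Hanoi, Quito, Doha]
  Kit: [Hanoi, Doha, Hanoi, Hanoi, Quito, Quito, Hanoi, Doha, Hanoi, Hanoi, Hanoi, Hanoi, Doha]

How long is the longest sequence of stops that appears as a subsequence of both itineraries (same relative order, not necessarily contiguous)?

One common subsequence of length 8: Doha (Rae #2, Kit #2), then Hanoi (Rae #4, Kit #3), then Hanoi (Rae #5, Kit #4), then Quito (Rae #6, Kit #6), then Hanoi (Rae #7, Kit #7), then Doha (Rae #8, Kit #8), then Hanoi (Rae #10, Kit #12), then Doha (Rae #12, Kit #13). Since dp[12][13] = 8, nothing longer is possible.

8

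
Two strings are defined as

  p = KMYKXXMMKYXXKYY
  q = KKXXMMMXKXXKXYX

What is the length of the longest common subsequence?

11

One common subsequence of length 11: K [1,1] → K [4,2] → X [5,3] → X [6,4] → M [7,6] → M [8,7] → K [9,9] → X [11,10] → X [12,11] → K [13,12] → Y [14,14], and the DP table's final entry dp[15][15] is also 11, so no common subsequence is longer.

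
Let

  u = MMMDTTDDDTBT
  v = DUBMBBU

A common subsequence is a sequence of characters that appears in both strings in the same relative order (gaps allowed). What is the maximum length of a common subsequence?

2

Let dp[i][j] be the LCS length of the first i characters of u and the first j characters of v. dp[i][j] = dp[i-1][j-1]+1 when the i-th and j-th characters match, else max(dp[i-1][j], dp[i][j-1]).
    ·  D  U  B  M  B  B  U
 ·  0  0  0  0  0  0  0  0
 M  0  0  0  0  1  1  1  1
 M  0  0  0  0  1  1  1  1
 M  0  0  0  0  1  1  1  1
 D  0  1  1  1  1  1  1  1
 T  0  1  1  1  1  1  1  1
 T  0  1  1  1  1  1  1  1
 D  0  1  1  1  1  1  1  1
 D  0  1  1  1  1  1  1  1
 D  0  1  1  1  1  1  1  1
 T  0  1  1  1  1  1  1  1
 B  0  1  1  2  2  2  2  2
 T  0  1  1  2  2  2  2  2
dp[12][7] = 2. One LCS (by backtracking along matches): MB.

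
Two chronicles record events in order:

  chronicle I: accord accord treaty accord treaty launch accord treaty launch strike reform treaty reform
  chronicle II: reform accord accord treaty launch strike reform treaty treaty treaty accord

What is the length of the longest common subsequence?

Pick accord at chronicle I[4]=chronicle II[2], accord at chronicle I[7]=chronicle II[3], treaty at chronicle I[8]=chronicle II[4], launch at chronicle I[9]=chronicle II[5], strike at chronicle I[10]=chronicle II[6], reform at chronicle I[11]=chronicle II[7], treaty at chronicle I[12]=chronicle II[10]; all 7 events appear in both, in order. Since dp[13][11] = 7, nothing longer is possible.

7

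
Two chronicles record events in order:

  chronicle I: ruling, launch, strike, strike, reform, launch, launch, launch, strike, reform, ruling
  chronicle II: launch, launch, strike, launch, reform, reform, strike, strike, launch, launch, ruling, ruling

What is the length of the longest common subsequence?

Pick launch at chronicle I[2]=chronicle II[4], then strike at chronicle I[3]=chronicle II[7], then strike at chronicle I[4]=chronicle II[8], then launch at chronicle I[6]=chronicle II[9], then launch at chronicle I[7]=chronicle II[10], then ruling at chronicle I[11]=chronicle II[12]; all 6 events appear in both, in order. The LCS DP gives dp[11][12] = 6, so this is optimal.

6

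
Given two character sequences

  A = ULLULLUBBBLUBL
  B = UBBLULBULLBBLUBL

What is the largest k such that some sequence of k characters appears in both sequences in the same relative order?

12

Taking U (A #1, B #1) → L (A #2, B #4) → L (A #3, B #6) → U (A #4, B #8) → L (A #5, B #9) → L (A #6, B #10) → B (A #9, B #11) → B (A #10, B #12) → L (A #11, B #13) → U (A #12, B #14) → B (A #13, B #15) → L (A #14, B #16) gives a common subsequence of length 12. The LCS DP gives dp[14][16] = 12, so this is optimal.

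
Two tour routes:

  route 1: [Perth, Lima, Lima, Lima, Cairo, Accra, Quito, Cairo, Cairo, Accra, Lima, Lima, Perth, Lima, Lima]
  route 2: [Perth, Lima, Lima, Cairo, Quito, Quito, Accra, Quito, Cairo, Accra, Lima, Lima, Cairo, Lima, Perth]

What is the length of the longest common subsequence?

11

Taking Perth [1,1] → Lima [3,2] → Lima [4,3] → Cairo [5,4] → Accra [6,7] → Quito [7,8] → Cairo [9,9] → Accra [10,10] → Lima [11,12] → Lima [12,14] → Perth [13,15] gives a common subsequence of length 11, and the DP table's final entry dp[15][15] is also 11, so no common subsequence is longer.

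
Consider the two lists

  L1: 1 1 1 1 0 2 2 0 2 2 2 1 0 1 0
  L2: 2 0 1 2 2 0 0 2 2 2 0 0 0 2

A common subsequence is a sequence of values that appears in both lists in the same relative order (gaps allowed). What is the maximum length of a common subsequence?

Match 1 [4,3] → 2 [6,4] → 2 [7,5] → 0 [8,7] → 2 [9,8] → 2 [10,9] → 2 [11,10] → 0 [13,12] → 0 [15,13] — 9 values in the same relative order in both. dp[15][14] = 9 confirms this is the maximum.

9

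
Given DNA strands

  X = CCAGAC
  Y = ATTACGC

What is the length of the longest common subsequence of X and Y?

3

Pick C at X[2]=Y[5], G at X[4]=Y[6], C at X[6]=Y[7]; all 3 bases appear in both, in order. dp[6][7] = 3 confirms this is the maximum.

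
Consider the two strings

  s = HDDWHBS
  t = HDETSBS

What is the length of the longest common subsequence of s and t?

Taking H [1,1] → D [2,2] → B [6,6] → S [7,7] gives a common subsequence of length 4. dp[7][7] = 4 confirms this is the maximum.

4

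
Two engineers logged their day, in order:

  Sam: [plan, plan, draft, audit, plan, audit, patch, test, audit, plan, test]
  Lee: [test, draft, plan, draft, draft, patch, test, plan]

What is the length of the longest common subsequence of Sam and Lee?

Pick plan at Sam[1]=Lee[3] → draft at Sam[3]=Lee[5] → patch at Sam[7]=Lee[6] → test at Sam[8]=Lee[7] → plan at Sam[10]=Lee[8]; all 5 tasks appear in both, in order. The LCS DP gives dp[11][8] = 5, so this is optimal.

5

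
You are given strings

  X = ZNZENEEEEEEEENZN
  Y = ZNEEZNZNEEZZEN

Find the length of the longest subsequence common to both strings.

8

Pick Z [1,5], then N [2,6], then Z [3,7], then N [5,8], then E [6,9], then E [7,10], then E [13,13], then N [16,14]; all 8 characters appear in both, in order. Since dp[16][14] = 8, nothing longer is possible.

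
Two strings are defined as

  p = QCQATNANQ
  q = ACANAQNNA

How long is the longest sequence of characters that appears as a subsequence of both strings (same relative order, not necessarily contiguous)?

One common subsequence of length 5: C (p #2, q #2) → A (p #4, q #3) → N (p #6, q #4) → A (p #7, q #5) → N (p #8, q #8). Since dp[9][9] = 5, nothing longer is possible.

5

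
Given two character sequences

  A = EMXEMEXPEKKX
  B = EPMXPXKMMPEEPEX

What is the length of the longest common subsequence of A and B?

Pick E (A #1, B #1) → M (A #2, B #3) → X (A #3, B #6) → E (A #4, B #11) → E (A #6, B #12) → P (A #8, B #13) → E (A #9, B #14) → X (A #12, B #15); all 8 characters appear in both, in order. The LCS DP gives dp[12][15] = 8, so this is optimal.

8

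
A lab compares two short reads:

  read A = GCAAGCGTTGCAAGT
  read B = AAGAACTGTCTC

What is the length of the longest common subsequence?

8

Taking G (read A #1, read B #3); then A (read A #3, read B #4); then A (read A #4, read B #5); then C (read A #6, read B #6); then G (read A #7, read B #8); then T (read A #8, read B #9); then T (read A #9, read B #11); then C (read A #11, read B #12) gives a common subsequence of length 8, and the DP table's final entry dp[15][12] is also 8, so no common subsequence is longer.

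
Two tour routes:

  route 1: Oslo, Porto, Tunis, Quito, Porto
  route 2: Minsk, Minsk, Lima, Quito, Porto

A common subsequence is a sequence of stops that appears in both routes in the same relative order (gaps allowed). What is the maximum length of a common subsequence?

2

Taking Quito at route 1[4]=route 2[4], then Porto at route 1[5]=route 2[5] gives a common subsequence of length 2. The LCS DP gives dp[5][5] = 2, so this is optimal.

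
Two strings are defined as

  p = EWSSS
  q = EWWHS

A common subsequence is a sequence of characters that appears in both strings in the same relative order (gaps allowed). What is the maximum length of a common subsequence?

3

Let dp[i][j] be the LCS length of the first i characters of p and the first j characters of q. dp[i][j] = dp[i-1][j-1]+1 when the i-th and j-th characters match, else max(dp[i-1][j], dp[i][j-1]).
    ·  E  W  W  H  S
 ·  0  0  0  0  0  0
 E  0  1  1  1  1  1
 W  0  1  2  2  2  2
 S  0  1  2  2  2  3
 S  0  1  2  2  2  3
 S  0  1  2  2  2  3
dp[5][5] = 3. One LCS (by backtracking along matches): EWS.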